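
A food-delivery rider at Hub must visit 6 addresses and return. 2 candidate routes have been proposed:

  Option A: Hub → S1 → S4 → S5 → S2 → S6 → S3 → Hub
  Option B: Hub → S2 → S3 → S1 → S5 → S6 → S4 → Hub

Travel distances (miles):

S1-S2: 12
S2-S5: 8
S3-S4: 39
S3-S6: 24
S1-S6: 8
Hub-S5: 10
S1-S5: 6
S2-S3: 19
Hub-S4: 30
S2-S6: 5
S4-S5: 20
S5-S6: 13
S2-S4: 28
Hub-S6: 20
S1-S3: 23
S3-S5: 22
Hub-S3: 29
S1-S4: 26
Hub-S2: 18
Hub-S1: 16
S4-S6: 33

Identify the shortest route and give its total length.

Option A: 16 + 26 + 20 + 8 + 5 + 24 + 29 = 128
Option B: 18 + 19 + 23 + 6 + 13 + 33 + 30 = 142

Shortest is Option A, total 128 miles.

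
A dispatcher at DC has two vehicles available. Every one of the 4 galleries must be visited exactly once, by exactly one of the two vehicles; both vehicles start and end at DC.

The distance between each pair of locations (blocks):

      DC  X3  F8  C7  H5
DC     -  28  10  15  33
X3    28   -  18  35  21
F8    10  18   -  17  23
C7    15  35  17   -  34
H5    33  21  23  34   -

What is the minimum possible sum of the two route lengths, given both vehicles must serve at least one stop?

Try each way of splitting the stops between the two vehicles (each non-empty) and, for each split, find the best tour for each vehicle:
  {X3} + {F8, C7, H5}: 56 + 82 = 138
  {F8} + {X3, C7, H5}: 20 + 98 = 118
  {X3, F8} + {C7, H5}: 56 + 82 = 138
  {C7} + {X3, F8, H5}: 30 + 82 = 112
  {X3, C7} + {F8, H5}: 78 + 66 = 144
  {F8, C7} + {X3, H5}: 42 + 82 = 124
  … (7 splits in total)
Best: vehicle 1 DC → C7 → DC = 30; vehicle 2 DC → X3 → H5 → F8 → DC = 82; combined 112.

Minimum combined distance: 112 blocks.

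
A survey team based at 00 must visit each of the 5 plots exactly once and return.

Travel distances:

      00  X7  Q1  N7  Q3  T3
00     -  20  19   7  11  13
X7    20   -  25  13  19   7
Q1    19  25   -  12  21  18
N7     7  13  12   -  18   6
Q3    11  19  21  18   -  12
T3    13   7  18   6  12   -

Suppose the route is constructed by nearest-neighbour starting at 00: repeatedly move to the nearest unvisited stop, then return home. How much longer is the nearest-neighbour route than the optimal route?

5 longer than the optimal tour.

From 00: N7=7, Q3=11, T3=13, Q1=19, X7=20 → choose N7 (7).
From N7: T3=6, Q1=12, X7=13, Q3=18 → choose T3 (6).
From T3: X7=7, Q3=12, Q1=18 → choose X7 (7).
From X7: Q3=19, Q1=25 → choose Q3 (19).
From Q3: Q1=21 → choose Q1 (21).
NN route 00 → N7 → T3 → X7 → Q3 → Q1 → 00 costs 79.
Optimal: 00 → Q1 → N7 → X7 → T3 → Q3 → 00 costs 74 (by enumerating all 60 distinct tours).
Excess = 79 − 74 = 5.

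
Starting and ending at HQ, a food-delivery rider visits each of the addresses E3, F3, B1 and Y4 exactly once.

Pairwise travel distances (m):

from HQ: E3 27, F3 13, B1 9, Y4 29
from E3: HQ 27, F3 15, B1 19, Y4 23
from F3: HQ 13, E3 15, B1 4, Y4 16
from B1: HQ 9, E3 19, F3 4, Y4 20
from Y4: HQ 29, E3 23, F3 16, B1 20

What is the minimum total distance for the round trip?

HQ-E3-F3-B1-Y4-HQ: 27+15+4+20+29 = 95
HQ-E3-F3-Y4-B1-HQ: 27+15+16+20+9 = 87
HQ-E3-B1-F3-Y4-HQ: 27+19+4+16+29 = 95
HQ-E3-B1-Y4-F3-HQ: 27+19+20+16+13 = 95
HQ-E3-Y4-F3-B1-HQ: 27+23+16+4+9 = 79
HQ-E3-Y4-B1-F3-HQ: 27+23+20+4+13 = 87
HQ-F3-E3-B1-Y4-HQ: 13+15+19+20+29 = 96
HQ-F3-E3-Y4-B1-HQ: 13+15+23+20+9 = 80
HQ-F3-B1-E3-Y4-HQ: 13+4+19+23+29 = 88
HQ-F3-Y4-E3-B1-HQ: 13+16+23+19+9 = 80
HQ-B1-E3-F3-Y4-HQ: 9+19+15+16+29 = 88
HQ-B1-F3-E3-Y4-HQ: 9+4+15+23+29 = 80
The minimum is 79.
One optimal route: HQ → E3 → Y4 → F3 → B1 → HQ (or its reverse).

Shortest round trip = 79 m.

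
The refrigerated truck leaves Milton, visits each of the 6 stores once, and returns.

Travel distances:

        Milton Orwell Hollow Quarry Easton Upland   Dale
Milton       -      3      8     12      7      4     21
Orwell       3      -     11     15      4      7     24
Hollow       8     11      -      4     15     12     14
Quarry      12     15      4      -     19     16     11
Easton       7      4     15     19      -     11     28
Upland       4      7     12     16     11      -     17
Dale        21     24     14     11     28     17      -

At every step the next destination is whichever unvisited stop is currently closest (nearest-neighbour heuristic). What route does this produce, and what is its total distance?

At Milton the remaining stops are Orwell 3, Upland 4, Easton 7, Hollow 8, Quarry 12, Dale 21; go to Orwell.
At Orwell the remaining stops are Easton 4, Upland 7, Hollow 11, Quarry 15, Dale 24; go to Easton.
At Easton the remaining stops are Upland 11, Hollow 15, Quarry 19, Dale 28; go to Upland.
At Upland the remaining stops are Hollow 12, Quarry 16, Dale 17; go to Hollow.
At Hollow the remaining stops are Quarry 4, Dale 14; go to Quarry.
At Quarry the remaining stops are Dale 11; go to Dale.
Return Dale→Milton: 21.
Total = 3 + 4 + 11 + 12 + 4 + 11 + 21 = 66.

66 along Milton → Orwell → Easton → Upland → Hollow → Quarry → Dale → Milton.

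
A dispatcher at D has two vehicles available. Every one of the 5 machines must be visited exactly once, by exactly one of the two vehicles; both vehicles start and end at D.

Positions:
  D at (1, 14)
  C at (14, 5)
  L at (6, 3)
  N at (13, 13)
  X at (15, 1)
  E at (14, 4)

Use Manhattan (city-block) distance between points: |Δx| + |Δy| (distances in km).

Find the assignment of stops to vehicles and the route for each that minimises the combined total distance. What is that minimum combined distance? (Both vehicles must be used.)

80 km — the smallest possible combined total.

Check every non-empty split of the stops between the two vehicles; for each half take its own optimal tour:
  {C} + {L, N, X, E}: 44 + 54 = 98
  {L} + {C, N, X, E}: 32 + 54 = 86
  {C, L} + {N, X, E}: 48 + 54 = 102
  {N} + {C, L, X, E}: 26 + 54 = 80
  {C, N} + {L, X, E}: 44 + 54 = 98
  {L, N} + {C, X, E}: 46 + 54 = 100
  … (15 splits in total)
Best: vehicle 1 D → N → D = 26; vehicle 2 D → C → E → X → L → D = 54; combined 80.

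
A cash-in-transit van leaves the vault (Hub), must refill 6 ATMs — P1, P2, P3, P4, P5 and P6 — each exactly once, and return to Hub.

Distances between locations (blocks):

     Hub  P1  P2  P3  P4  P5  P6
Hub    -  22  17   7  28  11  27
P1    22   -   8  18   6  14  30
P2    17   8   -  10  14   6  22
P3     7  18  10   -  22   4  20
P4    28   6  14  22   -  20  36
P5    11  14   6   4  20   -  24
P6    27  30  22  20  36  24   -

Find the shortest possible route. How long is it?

94 blocks — the shortest possible round trip.

There are 360 distinct closed tours to check (reversals are equivalent).
Hub→P1→P2→P3→P4→P5→P6→Hub: 22+8+10+22+20+24+27 = 133
Hub→P1→P2→P3→P4→P6→P5→Hub: 22+8+10+22+36+24+11 = 133
Hub→P1→P2→P3→P5→P4→P6→Hub: 22+8+10+4+20+36+27 = 127
Hub→P1→P2→P3→P5→P6→P4→Hub: 22+8+10+4+24+36+28 = 132
Hub→P1→P2→P3→P6→P4→P5→Hub: 22+8+10+20+36+20+11 = 127
Hub→P1→P2→P3→P6→P5→P4→Hub: 22+8+10+20+24+20+28 = 132
Hub→P1→P2→P4→P3→P5→P6→Hub: 22+8+14+22+4+24+27 = 121
Hub→P1→P2→P4→P3→P6→P5→Hub: 22+8+14+22+20+24+11 = 121
… (352 more)
Hub→P3→P5→P1→P4→P2→P6→Hub: 7+4+14+6+14+22+27 = 94  ← best
The minimum is 94.
One optimal route: Hub → P3 → P5 → P1 → P4 → P2 → P6 → Hub (or its reverse).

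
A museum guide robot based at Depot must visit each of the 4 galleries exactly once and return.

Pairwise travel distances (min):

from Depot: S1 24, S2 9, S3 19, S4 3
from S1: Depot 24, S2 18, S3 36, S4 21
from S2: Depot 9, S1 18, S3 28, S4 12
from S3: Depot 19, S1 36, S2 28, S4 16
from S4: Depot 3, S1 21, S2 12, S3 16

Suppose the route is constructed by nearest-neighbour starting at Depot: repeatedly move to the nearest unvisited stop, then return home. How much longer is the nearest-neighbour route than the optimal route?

The nearest-neighbour route is 6 min longer than optimal.

From Depot: S4=3, S2=9, S3=19, S1=24 → choose S4 (3).
From S4: S2=12, S3=16, S1=21 → choose S2 (12).
From S2: S1=18, S3=28 → choose S1 (18).
From S1: S3=36 → choose S3 (36).
NN route Depot → S4 → S2 → S1 → S3 → Depot costs 88.
Optimal: Depot → S2 → S1 → S3 → S4 → Depot costs 82 (by enumerating all 12 distinct tours).
Excess = 88 − 82 = 6.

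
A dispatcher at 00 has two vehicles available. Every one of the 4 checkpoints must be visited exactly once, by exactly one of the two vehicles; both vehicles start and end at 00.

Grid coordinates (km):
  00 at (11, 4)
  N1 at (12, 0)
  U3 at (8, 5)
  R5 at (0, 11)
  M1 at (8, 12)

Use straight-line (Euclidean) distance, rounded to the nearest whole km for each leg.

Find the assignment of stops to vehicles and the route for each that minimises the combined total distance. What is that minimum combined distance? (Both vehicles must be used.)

Try each way of splitting the stops between the two vehicles (each non-empty) and, for each split, find the best tour for each vehicle:
  {N1} + {U3, R5, M1}: 8 + 30 = 38
  {U3} + {N1, R5, M1}: 6 + 37 = 43
  {N1, U3} + {R5, M1}: 13 + 30 = 43
  {R5} + {N1, U3, M1}: 26 + 26 = 52
  {N1, R5} + {U3, M1}: 33 + 19 = 52
  {U3, R5} + {N1, M1}: 26 + 26 = 52
  … (7 splits in total)
Best: vehicle 1 00 → N1 → 00 = 8; vehicle 2 00 → U3 → R5 → M1 → 00 = 30; combined 38.

38 km — the smallest possible combined total.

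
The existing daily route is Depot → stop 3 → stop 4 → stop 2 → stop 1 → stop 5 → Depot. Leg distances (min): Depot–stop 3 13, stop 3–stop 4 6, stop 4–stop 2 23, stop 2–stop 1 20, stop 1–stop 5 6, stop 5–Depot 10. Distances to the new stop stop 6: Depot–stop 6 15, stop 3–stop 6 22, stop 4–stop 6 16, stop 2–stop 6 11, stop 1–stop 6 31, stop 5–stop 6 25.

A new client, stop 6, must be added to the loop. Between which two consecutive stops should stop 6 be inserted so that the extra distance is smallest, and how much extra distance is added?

Minimum extra distance: 4 min, inserting stop 6 between stop 4 and stop 2.

Insertion cost between consecutive stops i–j is d(i,stop 6) + d(stop 6,j) − d(i,j):
  between Depot and stop 3: 15 + 22 − 13 = 24
  between stop 3 and stop 4: 22 + 16 − 6 = 32
  between stop 4 and stop 2: 16 + 11 − 23 = 4
  between stop 2 and stop 1: 11 + 31 − 20 = 22
  between stop 1 and stop 5: 31 + 25 − 6 = 50
  between stop 5 and Depot: 25 + 15 − 10 = 30
Cheapest insertion is between stop 4 and stop 2, adding 4.
New total = 78 + 4 = 82.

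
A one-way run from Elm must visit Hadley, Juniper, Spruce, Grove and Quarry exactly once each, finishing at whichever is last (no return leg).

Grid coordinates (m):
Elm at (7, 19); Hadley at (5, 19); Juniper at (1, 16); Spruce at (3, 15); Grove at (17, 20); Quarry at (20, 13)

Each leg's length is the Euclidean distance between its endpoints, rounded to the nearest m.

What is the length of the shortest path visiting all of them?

There are 5! = 120 possible orderings.
Elm→Hadley→Juniper→Spruce→Grove→Quarry: 2+5+2+15+8 = 32
Elm→Hadley→Juniper→Spruce→Quarry→Grove: 2+5+2+17+8 = 34
Elm→Hadley→Juniper→Grove→Spruce→Quarry: 2+5+16+15+17 = 55
Elm→Hadley→Juniper→Grove→Quarry→Spruce: 2+5+16+8+17 = 48
Elm→Hadley→Juniper→Quarry→Spruce→Grove: 2+5+19+17+15 = 58
Elm→Hadley→Juniper→Quarry→Grove→Spruce: 2+5+19+8+15 = 49
Elm→Hadley→Spruce→Juniper→Grove→Quarry: 2+4+2+16+8 = 32
Elm→Hadley→Spruce→Juniper→Quarry→Grove: 2+4+2+19+8 = 35
Elm→Hadley→Spruce→Grove→Juniper→Quarry: 2+4+15+16+19 = 56
Elm→Hadley→Spruce→Grove→Quarry→Juniper: 2+4+15+8+19 = 48
Elm→Hadley→Spruce→Quarry→Juniper→Grove: 2+4+17+19+16 = 58
Elm→Hadley→Spruce→Quarry→Grove→Juniper: 2+4+17+8+16 = 47
Elm→Hadley→Grove→Juniper→Spruce→Quarry: 2+12+16+2+17 = 49
Elm→Hadley→Grove→Juniper→Quarry→Spruce: 2+12+16+19+17 = 66
… (106 more)
The minimum is 32.
One shortest path: Elm → Hadley → Juniper → Spruce → Grove → Quarry.

Shortest open route: 32 m.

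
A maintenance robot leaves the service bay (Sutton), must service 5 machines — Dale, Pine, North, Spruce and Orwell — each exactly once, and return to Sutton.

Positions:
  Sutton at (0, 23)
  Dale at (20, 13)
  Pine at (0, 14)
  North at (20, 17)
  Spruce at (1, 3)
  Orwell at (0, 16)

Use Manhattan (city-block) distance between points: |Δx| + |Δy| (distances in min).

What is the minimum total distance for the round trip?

80 min — the shortest possible round trip.

Sutton-Dale-Pine-North-Spruce-Orwell-Sutton: 30+21+23+33+14+7 = 128
Sutton-Dale-Pine-North-Orwell-Spruce-Sutton: 30+21+23+21+14+21 = 130
Sutton-Dale-Pine-Spruce-North-Orwell-Sutton: 30+21+12+33+21+7 = 124
Sutton-Dale-Pine-Spruce-Orwell-North-Sutton: 30+21+12+14+21+26 = 124
Sutton-Dale-Pine-Orwell-North-Spruce-Sutton: 30+21+2+21+33+21 = 128
Sutton-Dale-Pine-Orwell-Spruce-North-Sutton: 30+21+2+14+33+26 = 126
Sutton-Dale-North-Pine-Spruce-Orwell-Sutton: 30+4+23+12+14+7 = 90
Sutton-Dale-North-Pine-Orwell-Spruce-Sutton: 30+4+23+2+14+21 = 94
Sutton-Dale-North-Spruce-Pine-Orwell-Sutton: 30+4+33+12+2+7 = 88
Sutton-Dale-North-Spruce-Orwell-Pine-Sutton: 30+4+33+14+2+9 = 92
Sutton-Dale-North-Orwell-Pine-Spruce-Sutton: 30+4+21+2+12+21 = 90
Sutton-Dale-North-Orwell-Spruce-Pine-Sutton: 30+4+21+14+12+9 = 90
Sutton-Dale-Spruce-Pine-North-Orwell-Sutton: 30+29+12+23+21+7 = 122
Sutton-Dale-Spruce-Pine-Orwell-North-Sutton: 30+29+12+2+21+26 = 120
… (46 more)
Sutton-North-Dale-Spruce-Pine-Orwell-Sutton: 26+4+29+12+2+7 = 80  ← best
The minimum is 80.
One optimal route: Sutton → North → Dale → Spruce → Pine → Orwell → Sutton (or its reverse).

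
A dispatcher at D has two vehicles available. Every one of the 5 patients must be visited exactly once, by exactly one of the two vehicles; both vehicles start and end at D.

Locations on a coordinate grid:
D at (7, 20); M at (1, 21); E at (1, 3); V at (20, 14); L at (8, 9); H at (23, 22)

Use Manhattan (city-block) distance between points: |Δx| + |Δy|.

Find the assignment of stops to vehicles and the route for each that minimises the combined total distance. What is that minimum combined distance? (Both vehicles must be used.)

There are 2^4 − 1 = 15 ways to divide the 5 stops into two non-empty groups. For each, the best each vehicle can do is its own shortest tour through its group:
  {M} + {E, V, L, H}: 14 + 82 = 96
  {E} + {M, V, L, H}: 46 + 70 = 116
  {M, E} + {V, L, H}: 48 + 58 = 106
  {V} + {M, E, L, H}: 38 + 84 = 122
  {M, V} + {E, L, H}: 52 + 82 = 134
  {E, V} + {M, L, H}: 72 + 70 = 142
  … (15 splits in total)
Best: vehicle 1 D → M → D = 14; vehicle 2 D → E → L → V → H → D = 82; combined 96.

96 — the smallest possible combined total.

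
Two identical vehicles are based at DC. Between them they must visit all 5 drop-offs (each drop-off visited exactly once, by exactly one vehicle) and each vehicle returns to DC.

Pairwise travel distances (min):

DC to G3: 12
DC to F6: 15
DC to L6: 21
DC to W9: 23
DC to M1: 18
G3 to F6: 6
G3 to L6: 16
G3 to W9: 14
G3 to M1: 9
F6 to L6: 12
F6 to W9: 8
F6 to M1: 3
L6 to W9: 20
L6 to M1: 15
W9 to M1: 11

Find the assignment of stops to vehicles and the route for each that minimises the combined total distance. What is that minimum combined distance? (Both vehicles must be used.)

Minimum combined distance: 94 min.

Try each way of splitting the stops between the two vehicles (each non-empty) and, for each split, find the best tour for each vehicle:
  {G3} + {F6, L6, W9, M1}: 24 + 70 = 94
  {F6} + {G3, L6, W9, M1}: 30 + 73 = 103
  {G3, F6} + {L6, W9, M1}: 33 + 70 = 103
  {L6} + {G3, F6, W9, M1}: 42 + 55 = 97
  {G3, L6} + {F6, W9, M1}: 49 + 52 = 101
  {F6, L6} + {G3, W9, M1}: 48 + 55 = 103
  … (15 splits in total)
Best: vehicle 1 DC → G3 → DC = 24; vehicle 2 DC → F6 → W9 → M1 → L6 → DC = 70; combined 94.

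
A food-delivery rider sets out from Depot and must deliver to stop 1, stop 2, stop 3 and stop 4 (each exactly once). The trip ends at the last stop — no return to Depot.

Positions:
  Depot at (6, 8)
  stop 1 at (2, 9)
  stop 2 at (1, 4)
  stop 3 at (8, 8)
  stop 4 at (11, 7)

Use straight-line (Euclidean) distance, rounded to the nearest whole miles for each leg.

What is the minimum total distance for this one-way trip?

There are 4! = 24 possible orderings.
Depot - stop 1 - stop 2 - stop 3 - stop 4: 4+5+8+3 = 20
Depot - stop 1 - stop 2 - stop 4 - stop 3: 4+5+10+3 = 22
Depot - stop 1 - stop 3 - stop 2 - stop 4: 4+6+8+10 = 28
Depot - stop 1 - stop 3 - stop 4 - stop 2: 4+6+3+10 = 23
Depot - stop 1 - stop 4 - stop 2 - stop 3: 4+9+10+8 = 31
Depot - stop 1 - stop 4 - stop 3 - stop 2: 4+9+3+8 = 24
Depot - stop 2 - stop 1 - stop 3 - stop 4: 6+5+6+3 = 20
Depot - stop 2 - stop 1 - stop 4 - stop 3: 6+5+9+3 = 23
Depot - stop 2 - stop 3 - stop 1 - stop 4: 6+8+6+9 = 29
Depot - stop 2 - stop 3 - stop 4 - stop 1: 6+8+3+9 = 26
Depot - stop 2 - stop 4 - stop 1 - stop 3: 6+10+9+6 = 31
Depot - stop 2 - stop 4 - stop 3 - stop 1: 6+10+3+6 = 25
Depot - stop 3 - stop 1 - stop 2 - stop 4: 2+6+5+10 = 23
Depot - stop 3 - stop 1 - stop 4 - stop 2: 2+6+9+10 = 27
… (10 more)
Depot - stop 3 - stop 4 - stop 1 - stop 2: 2+3+9+5 = 19  ← best
The minimum is 19.
One shortest path: Depot → stop 3 → stop 4 → stop 1 → stop 2.

19 miles — the minimum one-way total.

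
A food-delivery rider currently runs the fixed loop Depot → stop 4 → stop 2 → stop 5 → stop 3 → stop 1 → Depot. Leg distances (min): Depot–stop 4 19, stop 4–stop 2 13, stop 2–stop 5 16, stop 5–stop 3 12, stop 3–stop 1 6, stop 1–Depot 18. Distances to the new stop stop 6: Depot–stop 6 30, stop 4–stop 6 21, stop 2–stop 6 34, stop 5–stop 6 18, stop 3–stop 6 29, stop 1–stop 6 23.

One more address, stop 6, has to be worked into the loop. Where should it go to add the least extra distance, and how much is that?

+32 min — insert stop 6 between Depot and stop 4.

Insertion cost between consecutive stops i–j is d(i,stop 6) + d(stop 6,j) − d(i,j):
  between Depot and stop 4: 30 + 21 − 19 = 32
  between stop 4 and stop 2: 21 + 34 − 13 = 42
  between stop 2 and stop 5: 34 + 18 − 16 = 36
  between stop 5 and stop 3: 18 + 29 − 12 = 35
  between stop 3 and stop 1: 29 + 23 − 6 = 46
  between stop 1 and Depot: 23 + 30 − 18 = 35
Cheapest insertion is between Depot and stop 4, adding 32.
New total = 84 + 32 = 116.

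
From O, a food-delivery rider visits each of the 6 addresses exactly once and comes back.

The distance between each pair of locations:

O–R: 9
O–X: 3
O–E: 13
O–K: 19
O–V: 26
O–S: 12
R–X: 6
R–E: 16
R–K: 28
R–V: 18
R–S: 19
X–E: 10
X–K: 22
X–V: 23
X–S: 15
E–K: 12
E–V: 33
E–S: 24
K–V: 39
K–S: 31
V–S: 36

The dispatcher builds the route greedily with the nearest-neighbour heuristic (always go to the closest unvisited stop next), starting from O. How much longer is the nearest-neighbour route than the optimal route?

17 longer than the optimal tour.

From O: X=3, R=9, S=12, E=13, K=19, V=26 → choose X (3).
From X: R=6, E=10, S=15, K=22, V=23 → choose R (6).
From R: E=16, V=18, S=19, K=28 → choose E (16).
From E: K=12, S=24, V=33 → choose K (12).
From K: S=31, V=39 → choose S (31).
From S: V=36 → choose V (36).
NN route O → X → R → E → K → S → V → O costs 130.
Optimal: O → X → E → K → V → R → S → O costs 113 (by enumerating all 360 distinct tours).
Excess = 130 − 113 = 17.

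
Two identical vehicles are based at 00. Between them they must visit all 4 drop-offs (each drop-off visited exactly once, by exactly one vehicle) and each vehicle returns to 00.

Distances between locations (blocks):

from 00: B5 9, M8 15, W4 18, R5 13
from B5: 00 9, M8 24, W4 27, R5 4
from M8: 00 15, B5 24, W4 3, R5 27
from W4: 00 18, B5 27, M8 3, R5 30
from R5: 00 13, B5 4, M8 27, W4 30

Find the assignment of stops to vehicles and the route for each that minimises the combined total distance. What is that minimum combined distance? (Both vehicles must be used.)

Try each way of splitting the stops between the two vehicles (each non-empty) and, for each split, find the best tour for each vehicle:
  {B5} + {M8, W4, R5}: 18 + 61 = 79
  {M8} + {B5, W4, R5}: 30 + 61 = 91
  {B5, M8} + {W4, R5}: 48 + 61 = 109
  {W4} + {B5, M8, R5}: 36 + 55 = 91
  {B5, W4} + {M8, R5}: 54 + 55 = 109
  {M8, W4} + {B5, R5}: 36 + 26 = 62
  … (7 splits in total)
Best: vehicle 1 00 → M8 → W4 → 00 = 36; vehicle 2 00 → B5 → R5 → 00 = 26; combined 62.

62 blocks — the smallest possible combined total.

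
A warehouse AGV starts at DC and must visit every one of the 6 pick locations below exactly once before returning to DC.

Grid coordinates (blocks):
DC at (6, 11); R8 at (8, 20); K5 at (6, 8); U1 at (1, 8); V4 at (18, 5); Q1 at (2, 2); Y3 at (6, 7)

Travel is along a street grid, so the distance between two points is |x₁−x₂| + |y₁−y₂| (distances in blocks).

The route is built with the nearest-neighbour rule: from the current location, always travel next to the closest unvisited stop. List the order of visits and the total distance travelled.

DC → [K5:3 / Y3:4 / U1:8 / R8:11 / Q1:13 / V4:18] → K5 (3)
K5 → [Y3:1 / U1:5 / Q1:10 / R8:14 / V4:15] → Y3 (1)
Y3 → [U1:6 / Q1:9 / V4:14 / R8:15] → U1 (6)
U1 → [Q1:7 / R8:19 / V4:20] → Q1 (7)
Q1 → [V4:19 / R8:24] → V4 (19)
V4 → [R8:25] → R8 (25)
Return R8→DC: 11.
Total = 3 + 1 + 6 + 7 + 19 + 25 + 11 = 72.

Nearest-neighbour total = 72 blocks; route DC → K5 → Y3 → U1 → Q1 → V4 → R8 → DC.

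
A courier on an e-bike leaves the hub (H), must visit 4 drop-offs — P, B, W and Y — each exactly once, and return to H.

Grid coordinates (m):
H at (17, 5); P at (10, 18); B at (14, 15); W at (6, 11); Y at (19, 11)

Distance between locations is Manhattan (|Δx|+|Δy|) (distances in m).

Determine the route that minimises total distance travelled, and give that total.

Minimum total distance: 52 m.

With 4 stops there are 4!/2 = 12 distinct round trips (a route and its reverse cost the same).
H→P→B→W→Y→H: 20+7+12+13+8 = 60
H→P→B→Y→W→H: 20+7+9+13+17 = 66
H→P→W→B→Y→H: 20+11+12+9+8 = 60
H→P→W→Y→B→H: 20+11+13+9+13 = 66
H→P→Y→B→W→H: 20+16+9+12+17 = 74
H→P→Y→W→B→H: 20+16+13+12+13 = 74
H→B→P→W→Y→H: 13+7+11+13+8 = 52
H→B→P→Y→W→H: 13+7+16+13+17 = 66
H→B→W→P→Y→H: 13+12+11+16+8 = 60
H→B→Y→P→W→H: 13+9+16+11+17 = 66
H→W→P→B→Y→H: 17+11+7+9+8 = 52
H→W→B→P→Y→H: 17+12+7+16+8 = 60
The minimum is 52.
One optimal route: H → B → P → W → Y → H (or its reverse).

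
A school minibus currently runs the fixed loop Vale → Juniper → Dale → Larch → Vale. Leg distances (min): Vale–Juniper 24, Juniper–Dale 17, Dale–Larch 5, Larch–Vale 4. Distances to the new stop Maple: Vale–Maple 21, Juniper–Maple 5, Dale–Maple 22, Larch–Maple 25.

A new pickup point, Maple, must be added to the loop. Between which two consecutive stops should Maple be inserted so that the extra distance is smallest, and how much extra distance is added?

+2 min — insert Maple between Vale and Juniper.

Insertion cost between consecutive stops i–j is d(i,Maple) + d(Maple,j) − d(i,j):
  between Vale and Juniper: 21 + 5 − 24 = 2
  between Juniper and Dale: 5 + 22 − 17 = 10
  between Dale and Larch: 22 + 25 − 5 = 42
  between Larch and Vale: 25 + 21 − 4 = 42
Cheapest insertion is between Vale and Juniper, adding 2.
New total = 50 + 2 = 52.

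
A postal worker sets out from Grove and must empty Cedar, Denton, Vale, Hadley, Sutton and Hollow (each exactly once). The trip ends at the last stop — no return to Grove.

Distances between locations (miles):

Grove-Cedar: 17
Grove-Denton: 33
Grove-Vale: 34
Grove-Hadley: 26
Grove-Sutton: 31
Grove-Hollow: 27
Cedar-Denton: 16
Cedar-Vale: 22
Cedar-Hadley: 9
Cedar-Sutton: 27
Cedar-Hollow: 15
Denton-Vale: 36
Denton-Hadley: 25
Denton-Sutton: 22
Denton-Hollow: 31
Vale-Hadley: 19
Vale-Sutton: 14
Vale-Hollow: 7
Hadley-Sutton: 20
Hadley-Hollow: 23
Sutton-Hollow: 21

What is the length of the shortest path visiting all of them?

92 miles — the minimum one-way total.

There are 6! = 720 possible orderings.
Grove - Cedar - Denton - Vale - Hadley - Sutton - Hollow: 17+16+36+19+20+21 = 129
Grove - Cedar - Denton - Vale - Hadley - Hollow - Sutton: 17+16+36+19+23+21 = 132
Grove - Cedar - Denton - Vale - Sutton - Hadley - Hollow: 17+16+36+14+20+23 = 126
Grove - Cedar - Denton - Vale - Sutton - Hollow - Hadley: 17+16+36+14+21+23 = 127
Grove - Cedar - Denton - Vale - Hollow - Hadley - Sutton: 17+16+36+7+23+20 = 119
Grove - Cedar - Denton - Vale - Hollow - Sutton - Hadley: 17+16+36+7+21+20 = 117
Grove - Cedar - Denton - Hadley - Vale - Sutton - Hollow: 17+16+25+19+14+21 = 112
Grove - Cedar - Denton - Hadley - Vale - Hollow - Sutton: 17+16+25+19+7+21 = 105
… (712 more)
Grove - Cedar - Hadley - Hollow - Vale - Sutton - Denton: 17+9+23+7+14+22 = 92  ← best
The minimum is 92.
One shortest path: Grove → Cedar → Hadley → Hollow → Vale → Sutton → Denton.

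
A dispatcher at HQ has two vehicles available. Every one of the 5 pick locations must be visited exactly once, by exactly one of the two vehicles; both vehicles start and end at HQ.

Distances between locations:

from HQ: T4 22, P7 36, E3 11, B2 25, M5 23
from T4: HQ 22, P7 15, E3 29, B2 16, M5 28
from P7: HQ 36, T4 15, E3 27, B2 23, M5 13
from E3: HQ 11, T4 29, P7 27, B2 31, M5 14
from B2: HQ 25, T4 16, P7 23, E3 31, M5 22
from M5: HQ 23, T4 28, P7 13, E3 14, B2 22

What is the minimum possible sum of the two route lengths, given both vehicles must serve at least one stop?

Minimum combined distance: 114.

Check every non-empty split of the stops between the two vehicles; for each half take its own optimal tour:
  {T4} + {P7, E3, B2, M5}: 44 + 86 = 130
  {P7} + {T4, E3, B2, M5}: 72 + 85 = 157
  {T4, P7} + {E3, B2, M5}: 73 + 72 = 145
  {E3} + {T4, P7, B2, M5}: 22 + 92 = 114
  {T4, E3} + {P7, B2, M5}: 62 + 84 = 146
  {P7, E3} + {T4, B2, M5}: 74 + 83 = 157
  … (15 splits in total)
Best: vehicle 1 HQ → E3 → HQ = 22; vehicle 2 HQ → B2 → T4 → P7 → M5 → HQ = 92; combined 114.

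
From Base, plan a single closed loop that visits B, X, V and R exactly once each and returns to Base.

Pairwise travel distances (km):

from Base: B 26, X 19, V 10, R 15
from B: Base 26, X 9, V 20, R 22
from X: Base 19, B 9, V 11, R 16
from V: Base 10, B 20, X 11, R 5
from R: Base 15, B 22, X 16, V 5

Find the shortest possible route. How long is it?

Shortest round trip = 65 km.

With 4 stops there are 4!/2 = 12 distinct round trips (a route and its reverse cost the same).
Base→B→X→V→R→Base: 26+9+11+5+15 = 66
Base→B→X→R→V→Base: 26+9+16+5+10 = 66
Base→B→V→X→R→Base: 26+20+11+16+15 = 88
Base→B→V→R→X→Base: 26+20+5+16+19 = 86
Base→B→R→X→V→Base: 26+22+16+11+10 = 85
Base→B→R→V→X→Base: 26+22+5+11+19 = 83
Base→X→B→V→R→Base: 19+9+20+5+15 = 68
Base→X→B→R→V→Base: 19+9+22+5+10 = 65
Base→X→V→B→R→Base: 19+11+20+22+15 = 87
Base→X→R→B→V→Base: 19+16+22+20+10 = 87
Base→V→B→X→R→Base: 10+20+9+16+15 = 70
Base→V→X→B→R→Base: 10+11+9+22+15 = 67
The minimum is 65.
One optimal route: Base → X → B → R → V → Base (or its reverse).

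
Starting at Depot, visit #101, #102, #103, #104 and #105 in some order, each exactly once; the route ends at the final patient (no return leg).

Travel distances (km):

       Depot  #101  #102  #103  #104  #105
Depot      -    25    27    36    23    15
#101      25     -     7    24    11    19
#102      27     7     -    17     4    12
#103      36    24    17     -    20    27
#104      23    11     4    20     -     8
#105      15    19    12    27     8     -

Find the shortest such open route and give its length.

There are 5! = 120 possible orderings.
Depot → #101 → #102 → #103 → #104 → #105: 25+7+17+20+8 = 77
Depot → #101 → #102 → #103 → #105 → #104: 25+7+17+27+8 = 84
Depot → #101 → #102 → #104 → #103 → #105: 25+7+4+20+27 = 83
Depot → #101 → #102 → #104 → #105 → #103: 25+7+4+8+27 = 71
Depot → #101 → #102 → #105 → #103 → #104: 25+7+12+27+20 = 91
Depot → #101 → #102 → #105 → #104 → #103: 25+7+12+8+20 = 72
Depot → #101 → #103 → #102 → #104 → #105: 25+24+17+4+8 = 78
Depot → #101 → #103 → #102 → #105 → #104: 25+24+17+12+8 = 86
Depot → #101 → #103 → #104 → #102 → #105: 25+24+20+4+12 = 85
Depot → #101 → #103 → #104 → #105 → #102: 25+24+20+8+12 = 89
Depot → #101 → #103 → #105 → #102 → #104: 25+24+27+12+4 = 92
Depot → #101 → #103 → #105 → #104 → #102: 25+24+27+8+4 = 88
Depot → #101 → #104 → #102 → #103 → #105: 25+11+4+17+27 = 84
Depot → #101 → #104 → #102 → #105 → #103: 25+11+4+12+27 = 79
… (106 more)
Depot → #105 → #104 → #101 → #102 → #103: 15+8+11+7+17 = 58  ← best
The minimum is 58.
One shortest path: Depot → #105 → #104 → #101 → #102 → #103.

58 km — the minimum one-way total.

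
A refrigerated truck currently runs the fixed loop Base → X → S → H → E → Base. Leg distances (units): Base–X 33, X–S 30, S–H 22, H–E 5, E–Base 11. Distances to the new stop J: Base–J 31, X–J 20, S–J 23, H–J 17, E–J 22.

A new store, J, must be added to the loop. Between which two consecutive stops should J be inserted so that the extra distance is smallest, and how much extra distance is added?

Insertion cost between consecutive stops i–j is d(i,J) + d(J,j) − d(i,j):
  between Base and X: 31 + 20 − 33 = 18
  between X and S: 20 + 23 − 30 = 13
  between S and H: 23 + 17 − 22 = 18
  between H and E: 17 + 22 − 5 = 34
  between E and Base: 22 + 31 − 11 = 42
Cheapest insertion is between X and S, adding 13.
New total = 101 + 13 = 114.

+13 — insert J between X and S.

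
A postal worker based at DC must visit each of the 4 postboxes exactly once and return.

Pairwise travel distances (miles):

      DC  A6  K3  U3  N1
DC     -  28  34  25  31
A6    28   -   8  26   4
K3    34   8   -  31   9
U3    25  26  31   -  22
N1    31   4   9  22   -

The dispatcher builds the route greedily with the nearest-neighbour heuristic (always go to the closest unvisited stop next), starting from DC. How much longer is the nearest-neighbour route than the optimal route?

Excess over optimum: 1 miles.

From DC: U3=25, A6=28, N1=31, K3=34 → choose U3 (25).
From U3: N1=22, A6=26, K3=31 → choose N1 (22).
From N1: A6=4, K3=9 → choose A6 (4).
From A6: K3=8 → choose K3 (8).
NN route DC → U3 → N1 → A6 → K3 → DC costs 93.
Optimal: DC → A6 → K3 → N1 → U3 → DC costs 92 (by enumerating all 12 distinct tours).
Excess = 93 − 92 = 1.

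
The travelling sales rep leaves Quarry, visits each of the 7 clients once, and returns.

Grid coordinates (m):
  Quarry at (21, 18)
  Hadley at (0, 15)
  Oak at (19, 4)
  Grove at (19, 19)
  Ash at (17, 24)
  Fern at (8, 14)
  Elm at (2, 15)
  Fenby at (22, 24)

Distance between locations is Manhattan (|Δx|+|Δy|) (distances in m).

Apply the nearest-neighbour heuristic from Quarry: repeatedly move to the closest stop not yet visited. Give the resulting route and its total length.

Nearest-neighbour total = 92 m; route Quarry → Grove → Ash → Fenby → Oak → Fern → Elm → Hadley → Quarry.

At Quarry the remaining stops are Grove 3, Fenby 7, Ash 10, Oak 16, Fern 17, Elm 22, Hadley 24; go to Grove.
At Grove the remaining stops are Ash 7, Fenby 8, Oak 15, Fern 16, Elm 21, Hadley 23; go to Ash.
At Ash the remaining stops are Fenby 5, Fern 19, Oak 22, Elm 24, Hadley 26; go to Fenby.
At Fenby the remaining stops are Oak 23, Fern 24, Elm 29, Hadley 31; go to Oak.
At Oak the remaining stops are Fern 21, Elm 28, Hadley 30; go to Fern.
At Fern the remaining stops are Elm 7, Hadley 9; go to Elm.
At Elm the remaining stops are Hadley 2; go to Hadley.
Return Hadley→Quarry: 24.
Total = 3 + 7 + 5 + 23 + 21 + 7 + 2 + 24 = 92.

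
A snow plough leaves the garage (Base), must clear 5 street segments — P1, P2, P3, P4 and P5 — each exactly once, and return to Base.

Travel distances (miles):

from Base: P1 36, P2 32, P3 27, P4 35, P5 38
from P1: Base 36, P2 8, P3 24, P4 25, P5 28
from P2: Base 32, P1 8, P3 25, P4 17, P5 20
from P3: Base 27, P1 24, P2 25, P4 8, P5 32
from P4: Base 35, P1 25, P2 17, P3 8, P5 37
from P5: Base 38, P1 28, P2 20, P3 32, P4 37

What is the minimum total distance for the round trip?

With 5 stops there are 5!/2 = 60 distinct round trips (a route and its reverse cost the same).
Base-P1-P2-P3-P4-P5-Base: 36+8+25+8+37+38 = 152
Base-P1-P2-P3-P5-P4-Base: 36+8+25+32+37+35 = 173
Base-P1-P2-P4-P3-P5-Base: 36+8+17+8+32+38 = 139
Base-P1-P2-P4-P5-P3-Base: 36+8+17+37+32+27 = 157
Base-P1-P2-P5-P3-P4-Base: 36+8+20+32+8+35 = 139
Base-P1-P2-P5-P4-P3-Base: 36+8+20+37+8+27 = 136
Base-P1-P3-P2-P4-P5-Base: 36+24+25+17+37+38 = 177
Base-P1-P3-P2-P5-P4-Base: 36+24+25+20+37+35 = 177
Base-P1-P3-P4-P2-P5-Base: 36+24+8+17+20+38 = 143
Base-P1-P3-P4-P5-P2-Base: 36+24+8+37+20+32 = 157
Base-P1-P3-P5-P2-P4-Base: 36+24+32+20+17+35 = 164
Base-P1-P3-P5-P4-P2-Base: 36+24+32+37+17+32 = 178
Base-P1-P4-P2-P3-P5-Base: 36+25+17+25+32+38 = 173
Base-P1-P4-P2-P5-P3-Base: 36+25+17+20+32+27 = 157
… (46 more)
Base-P3-P4-P1-P2-P5-Base: 27+8+25+8+20+38 = 126  ← best
The minimum is 126.
One optimal route: Base → P3 → P4 → P1 → P2 → P5 → Base (or its reverse).

126 miles — the shortest possible round trip.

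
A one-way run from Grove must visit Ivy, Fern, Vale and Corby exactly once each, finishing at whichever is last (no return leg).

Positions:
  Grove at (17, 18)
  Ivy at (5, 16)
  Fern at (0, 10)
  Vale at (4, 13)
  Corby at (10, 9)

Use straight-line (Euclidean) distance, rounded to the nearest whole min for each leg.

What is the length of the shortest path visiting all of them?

Shortest open route: 28 min.

There are 4! = 24 possible orderings.
Grove→Ivy→Fern→Vale→Corby: 12+8+5+7 = 32
Grove→Ivy→Fern→Corby→Vale: 12+8+10+7 = 37
Grove→Ivy→Vale→Fern→Corby: 12+3+5+10 = 30
Grove→Ivy→Vale→Corby→Fern: 12+3+7+10 = 32
Grove→Ivy→Corby→Fern→Vale: 12+9+10+5 = 36
Grove→Ivy→Corby→Vale→Fern: 12+9+7+5 = 33
Grove→Fern→Ivy→Vale→Corby: 19+8+3+7 = 37
Grove→Fern→Ivy→Corby→Vale: 19+8+9+7 = 43
Grove→Fern→Vale→Ivy→Corby: 19+5+3+9 = 36
Grove→Fern→Vale→Corby→Ivy: 19+5+7+9 = 40
Grove→Fern→Corby→Ivy→Vale: 19+10+9+3 = 41
Grove→Fern→Corby→Vale→Ivy: 19+10+7+3 = 39
Grove→Vale→Ivy→Fern→Corby: 14+3+8+10 = 35
Grove→Vale→Ivy→Corby→Fern: 14+3+9+10 = 36
… (10 more)
Grove→Corby→Ivy→Vale→Fern: 11+9+3+5 = 28  ← best
The minimum is 28.
One shortest path: Grove → Corby → Ivy → Vale → Fern.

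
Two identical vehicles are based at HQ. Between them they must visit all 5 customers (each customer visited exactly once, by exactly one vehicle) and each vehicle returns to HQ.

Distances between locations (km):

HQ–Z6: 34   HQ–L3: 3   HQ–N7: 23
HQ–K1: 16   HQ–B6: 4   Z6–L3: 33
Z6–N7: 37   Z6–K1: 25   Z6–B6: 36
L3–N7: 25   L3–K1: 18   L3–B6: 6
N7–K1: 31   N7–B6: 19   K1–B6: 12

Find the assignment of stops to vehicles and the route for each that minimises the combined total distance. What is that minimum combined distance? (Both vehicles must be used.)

Try each way of splitting the stops between the two vehicles (each non-empty) and, for each split, find the best tour for each vehicle:
  {Z6} + {L3, N7, K1, B6}: 68 + 75 = 143
  {L3} + {Z6, N7, K1, B6}: 6 + 101 = 107
  {Z6, L3} + {N7, K1, B6}: 70 + 70 = 140
  {N7} + {Z6, L3, K1, B6}: 46 + 77 = 123
  {Z6, N7} + {L3, K1, B6}: 94 + 37 = 131
  {L3, N7} + {Z6, K1, B6}: 51 + 75 = 126
  … (15 splits in total)
Best: vehicle 1 HQ → L3 → HQ = 6; vehicle 2 HQ → N7 → Z6 → K1 → B6 → HQ = 101; combined 107.

107 km — the smallest possible combined total.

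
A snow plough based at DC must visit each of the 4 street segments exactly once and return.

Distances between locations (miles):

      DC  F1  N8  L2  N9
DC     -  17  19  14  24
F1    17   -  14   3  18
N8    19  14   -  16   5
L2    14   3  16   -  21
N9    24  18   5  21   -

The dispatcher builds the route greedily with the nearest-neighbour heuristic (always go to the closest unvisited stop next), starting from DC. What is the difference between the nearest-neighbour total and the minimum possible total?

1 miles longer than the optimal tour.

DC: L2=14, F1=17, N8=19, N9=24 ⇒ L2
L2: F1=3, N8=16, N9=21 ⇒ F1
F1: N8=14, N9=18 ⇒ N8
N8: N9=5 ⇒ N9
NN route DC → L2 → F1 → N8 → N9 → DC costs 60.
Optimal: DC → N8 → N9 → F1 → L2 → DC costs 59 (by enumerating all 12 distinct tours).
Excess = 60 − 59 = 1.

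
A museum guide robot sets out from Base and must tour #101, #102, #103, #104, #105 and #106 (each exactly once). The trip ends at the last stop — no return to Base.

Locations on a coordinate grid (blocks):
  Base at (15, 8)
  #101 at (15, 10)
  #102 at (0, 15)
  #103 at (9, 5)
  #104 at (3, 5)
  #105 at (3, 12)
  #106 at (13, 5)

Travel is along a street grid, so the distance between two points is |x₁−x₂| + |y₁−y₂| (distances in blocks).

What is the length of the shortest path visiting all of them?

There are 6! = 720 possible orderings.
Base - #101 - #102 - #103 - #104 - #105 - #106: 2+20+19+6+7+17 = 71
Base - #101 - #102 - #103 - #104 - #106 - #105: 2+20+19+6+10+17 = 74
Base - #101 - #102 - #103 - #105 - #104 - #106: 2+20+19+13+7+10 = 71
Base - #101 - #102 - #103 - #105 - #106 - #104: 2+20+19+13+17+10 = 81
Base - #101 - #102 - #103 - #106 - #104 - #105: 2+20+19+4+10+7 = 62
Base - #101 - #102 - #103 - #106 - #105 - #104: 2+20+19+4+17+7 = 69
Base - #101 - #102 - #104 - #103 - #105 - #106: 2+20+13+6+13+17 = 71
Base - #101 - #102 - #104 - #103 - #106 - #105: 2+20+13+6+4+17 = 62
… (712 more)
Base - #101 - #106 - #103 - #104 - #105 - #102: 2+7+4+6+7+6 = 32  ← best
The minimum is 32.
One shortest path: Base → #101 → #106 → #103 → #104 → #105 → #102.

Minimum one-way distance = 32 blocks.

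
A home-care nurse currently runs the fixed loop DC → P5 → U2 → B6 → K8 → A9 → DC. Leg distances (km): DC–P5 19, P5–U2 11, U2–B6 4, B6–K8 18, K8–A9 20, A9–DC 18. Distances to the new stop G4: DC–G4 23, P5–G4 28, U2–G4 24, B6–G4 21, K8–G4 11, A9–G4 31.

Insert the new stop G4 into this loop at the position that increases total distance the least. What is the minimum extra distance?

Insertion cost between consecutive stops i–j is d(i,G4) + d(G4,j) − d(i,j):
  between DC and P5: 23 + 28 − 19 = 32
  between P5 and U2: 28 + 24 − 11 = 41
  between U2 and B6: 24 + 21 − 4 = 41
  between B6 and K8: 21 + 11 − 18 = 14
  between K8 and A9: 11 + 31 − 20 = 22
  between A9 and DC: 31 + 23 − 18 = 36
Cheapest insertion is between B6 and K8, adding 14.
New total = 90 + 14 = 104.

+14 km — insert G4 between B6 and K8.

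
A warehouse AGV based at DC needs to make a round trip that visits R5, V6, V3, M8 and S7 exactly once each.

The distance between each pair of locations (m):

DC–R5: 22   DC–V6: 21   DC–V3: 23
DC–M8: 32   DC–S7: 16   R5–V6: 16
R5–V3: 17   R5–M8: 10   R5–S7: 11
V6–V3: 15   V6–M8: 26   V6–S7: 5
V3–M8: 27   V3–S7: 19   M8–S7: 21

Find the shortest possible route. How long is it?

Minimum total distance: 95 m.

With 5 stops there are 5!/2 = 60 distinct round trips (a route and its reverse cost the same).
DC - R5 - V6 - V3 - M8 - S7 - DC: 22+16+15+27+21+16 = 117
DC - R5 - V6 - V3 - S7 - M8 - DC: 22+16+15+19+21+32 = 125
DC - R5 - V6 - M8 - V3 - S7 - DC: 22+16+26+27+19+16 = 126
DC - R5 - V6 - M8 - S7 - V3 - DC: 22+16+26+21+19+23 = 127
DC - R5 - V6 - S7 - V3 - M8 - DC: 22+16+5+19+27+32 = 121
DC - R5 - V6 - S7 - M8 - V3 - DC: 22+16+5+21+27+23 = 114
DC - R5 - V3 - V6 - M8 - S7 - DC: 22+17+15+26+21+16 = 117
DC - R5 - V3 - V6 - S7 - M8 - DC: 22+17+15+5+21+32 = 112
DC - R5 - V3 - M8 - V6 - S7 - DC: 22+17+27+26+5+16 = 113
DC - R5 - V3 - M8 - S7 - V6 - DC: 22+17+27+21+5+21 = 113
DC - R5 - V3 - S7 - V6 - M8 - DC: 22+17+19+5+26+32 = 121
DC - R5 - V3 - S7 - M8 - V6 - DC: 22+17+19+21+26+21 = 126
DC - R5 - M8 - V6 - V3 - S7 - DC: 22+10+26+15+19+16 = 108
DC - R5 - M8 - V6 - S7 - V3 - DC: 22+10+26+5+19+23 = 105
… (46 more)
DC - R5 - M8 - V3 - V6 - S7 - DC: 22+10+27+15+5+16 = 95  ← best
The minimum is 95.
One optimal route: DC → R5 → M8 → V3 → V6 → S7 → DC (or its reverse).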